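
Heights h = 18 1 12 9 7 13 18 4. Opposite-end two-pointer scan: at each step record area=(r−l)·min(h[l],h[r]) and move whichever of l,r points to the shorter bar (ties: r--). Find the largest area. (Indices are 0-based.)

max area = 108

l=0 r=7: min(18,4)*7=28 best=28 *, r--
l=0 r=6: min(18,18)*6=108 best=108 *, r--
l=0 r=5: min(18,13)*5=65 best=108, r--
l=0 r=4: min(18,7)*4=28 best=108, r--
l=0 r=3: min(18,9)*3=27 best=108, r--
l=0 r=2: min(18,12)*2=24 best=108, r--
l=0 r=1: min(18,1)*1=1 best=108, r--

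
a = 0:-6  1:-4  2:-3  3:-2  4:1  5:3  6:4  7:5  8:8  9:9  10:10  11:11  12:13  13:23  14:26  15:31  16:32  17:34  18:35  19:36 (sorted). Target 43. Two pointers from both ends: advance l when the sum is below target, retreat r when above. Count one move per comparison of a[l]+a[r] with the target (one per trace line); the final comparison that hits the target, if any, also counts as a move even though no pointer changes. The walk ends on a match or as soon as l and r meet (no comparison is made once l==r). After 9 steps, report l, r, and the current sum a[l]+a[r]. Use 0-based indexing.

l=0 r=19: -6+36=30 <43, l++
l=1 r=19: -4+36=32 <43, l++
l=2 r=19: -3+36=33 <43, l++
l=3 r=19: -2+36=34 <43, l++
l=4 r=19: 1+36=37 <43, l++
l=5 r=19: 3+36=39 <43, l++
l=6 r=19: 4+36=40 <43, l++
l=7 r=19: 5+36=41 <43, l++
l=8 r=19: 8+36=44 >43, r--

l=8, r=18, sum=43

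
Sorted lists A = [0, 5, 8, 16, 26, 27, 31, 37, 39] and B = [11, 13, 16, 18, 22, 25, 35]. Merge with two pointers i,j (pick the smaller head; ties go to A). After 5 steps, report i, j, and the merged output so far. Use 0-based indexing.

i=3, j=2, merged so far=[0, 5, 8, 11, 13]

[i=0,j=0] A[i]=0<=B[j]=11 take 0 → i++
[i=1,j=0] A[i]=5<=B[j]=11 take 5 → i++
[i=2,j=0] A[i]=8<=B[j]=11 take 8 → i++
[i=3,j=0] A[i]=16>B[j]=11 take 11 → j++
[i=3,j=1] A[i]=16>B[j]=13 take 13 → j++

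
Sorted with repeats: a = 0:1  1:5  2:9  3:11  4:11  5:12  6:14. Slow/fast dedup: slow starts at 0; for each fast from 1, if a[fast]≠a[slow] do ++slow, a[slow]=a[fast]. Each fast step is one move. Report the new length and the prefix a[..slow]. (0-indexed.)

length 6; prefix = [1, 5, 9, 11, 12, 14]

slow=0 fast=1: a[fast]=5≠a[slow]=1 write a[1]=5, slow++,fast++
slow=1 fast=2: a[fast]=9≠a[slow]=5 write a[2]=9, slow++,fast++
slow=2 fast=3: a[fast]=11≠a[slow]=9 write a[3]=11, slow++,fast++
slow=3 fast=4: a[fast]=11=a[slow] dup, fast++
slow=3 fast=5: a[fast]=12≠a[slow]=11 write a[4]=12, slow++,fast++
slow=4 fast=6: a[fast]=14≠a[slow]=12 write a[5]=14, slow++,fast++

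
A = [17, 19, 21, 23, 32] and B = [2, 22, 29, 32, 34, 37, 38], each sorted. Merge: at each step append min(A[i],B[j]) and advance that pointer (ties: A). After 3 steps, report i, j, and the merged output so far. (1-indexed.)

i=1 j=1: A[i]=17>B[j]=2 take 2, j++
i=1 j=2: A[i]=17<=B[j]=22 take 17, i++
i=2 j=2: A[i]=19<=B[j]=22 take 19, i++

i=3, j=2, merged so far=[2, 17, 19]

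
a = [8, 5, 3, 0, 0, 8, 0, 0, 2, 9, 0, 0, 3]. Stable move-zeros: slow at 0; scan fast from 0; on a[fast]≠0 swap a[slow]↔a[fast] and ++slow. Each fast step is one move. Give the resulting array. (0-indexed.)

[8, 5, 3, 8, 2, 9, 3, 0, 0, 0, 0, 0, 0]

slow=0 fast=0: a[fast]=8≠0 swap→a[0]=8, slow++,fast++
slow=1 fast=1: a[fast]=5≠0 swap→a[1]=5, slow++,fast++
slow=2 fast=2: a[fast]=3≠0 swap→a[2]=3, slow++,fast++
slow=3 fast=3: a[fast]=0, fast++
slow=3 fast=4: a[fast]=0, fast++
slow=3 fast=5: a[fast]=8≠0 swap→a[3]=8, slow++,fast++
slow=4 fast=6: a[fast]=0, fast++
slow=4 fast=7: a[fast]=0, fast++
slow=4 fast=8: a[fast]=2≠0 swap→a[4]=2, slow++,fast++
slow=5 fast=9: a[fast]=9≠0 swap→a[5]=9, slow++,fast++
slow=6 fast=10: a[fast]=0, fast++
slow=6 fast=11: a[fast]=0, fast++
slow=6 fast=12: a[fast]=3≠0 swap→a[6]=3, slow++,fast++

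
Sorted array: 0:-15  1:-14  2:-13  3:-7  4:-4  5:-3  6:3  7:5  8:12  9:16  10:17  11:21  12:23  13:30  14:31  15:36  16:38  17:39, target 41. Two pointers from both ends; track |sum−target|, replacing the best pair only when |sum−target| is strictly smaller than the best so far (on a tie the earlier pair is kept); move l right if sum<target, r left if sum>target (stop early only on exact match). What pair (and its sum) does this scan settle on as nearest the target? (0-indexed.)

pair (3, 38) with sum 41 (|Δ|=0)

l=0 r=17: -15+39=24 d=17 *, l++
l=1 r=17: -14+39=25 d=16 *, l++
l=2 r=17: -13+39=26 d=15 *, l++
l=3 r=17: -7+39=32 d=9 *, l++
l=4 r=17: -4+39=35 d=6 *, l++
l=5 r=17: -3+39=36 d=5 *, l++
l=6 r=17: 3+39=42 d=1 *, r--
l=6 r=16: 3+38=41 d=0 *, stop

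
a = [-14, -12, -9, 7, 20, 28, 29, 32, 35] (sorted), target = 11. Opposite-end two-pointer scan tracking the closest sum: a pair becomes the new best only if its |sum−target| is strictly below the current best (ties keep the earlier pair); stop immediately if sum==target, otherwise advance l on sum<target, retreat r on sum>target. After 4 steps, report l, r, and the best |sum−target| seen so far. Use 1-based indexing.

l=1 r=9: -14+35=21 d=10 *, r--
l=1 r=8: -14+32=18 d=7 *, r--
l=1 r=7: -14+29=15 d=4 *, r--
l=1 r=6: -14+28=14 d=3 *, r--

l=1, r=5, best |Δ|=3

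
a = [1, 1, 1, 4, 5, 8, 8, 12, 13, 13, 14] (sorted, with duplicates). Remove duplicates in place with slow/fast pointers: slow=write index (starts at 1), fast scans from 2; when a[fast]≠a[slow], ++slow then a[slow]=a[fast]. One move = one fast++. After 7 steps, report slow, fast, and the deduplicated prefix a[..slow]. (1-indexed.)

(s=1,f=2) a[fast]=1=a[slow] dup → fast++
(s=1,f=3) a[fast]=1=a[slow] dup → fast++
(s=1,f=4) a[fast]=4≠a[slow]=1 write a[2]=4 → slow++,fast++
(s=2,f=5) a[fast]=5≠a[slow]=4 write a[3]=5 → slow++,fast++
(s=3,f=6) a[fast]=8≠a[slow]=5 write a[4]=8 → slow++,fast++
(s=4,f=7) a[fast]=8=a[slow] dup → fast++
(s=4,f=8) a[fast]=12≠a[slow]=8 write a[5]=12 → slow++,fast++

slow=5, fast=9, prefix=[1, 4, 5, 8, 12]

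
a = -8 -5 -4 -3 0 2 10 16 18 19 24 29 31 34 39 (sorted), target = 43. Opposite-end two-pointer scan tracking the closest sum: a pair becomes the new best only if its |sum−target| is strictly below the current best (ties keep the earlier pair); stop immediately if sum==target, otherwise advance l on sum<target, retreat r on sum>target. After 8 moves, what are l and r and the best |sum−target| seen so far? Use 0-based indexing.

l=6, r=12, best |Δ|=1

l=0 r=14: -8+39=31 d=12 *, l++
l=1 r=14: -5+39=34 d=9 *, l++
l=2 r=14: -4+39=35 d=8 *, l++
l=3 r=14: -3+39=36 d=7 *, l++
l=4 r=14: 0+39=39 d=4 *, l++
l=5 r=14: 2+39=41 d=2 *, l++
l=6 r=14: 10+39=49 d=6, r--
l=6 r=13: 10+34=44 d=1 *, r--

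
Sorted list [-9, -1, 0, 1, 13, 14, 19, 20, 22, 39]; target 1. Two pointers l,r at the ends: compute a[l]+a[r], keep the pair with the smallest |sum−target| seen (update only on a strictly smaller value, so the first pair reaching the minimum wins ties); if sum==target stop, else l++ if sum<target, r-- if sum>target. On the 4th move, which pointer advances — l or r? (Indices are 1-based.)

l=1 r=10: -9+39=30 d=29 *, r--
l=1 r=9: -9+22=13 d=12 *, r--
l=1 r=8: -9+20=11 d=10 *, r--
l=1 r=7: -9+19=10 d=9 *, r--

r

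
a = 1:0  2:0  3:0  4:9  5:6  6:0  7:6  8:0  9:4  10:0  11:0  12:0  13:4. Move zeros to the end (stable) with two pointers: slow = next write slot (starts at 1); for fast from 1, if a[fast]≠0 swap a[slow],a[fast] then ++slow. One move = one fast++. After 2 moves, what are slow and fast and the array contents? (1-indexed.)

slow=1, fast=3, a=[0, 0, 0, 9, 6, 0, 6, 0, 4, 0, 0, 0, 4]

(s=1,f=1) a[fast]=0 → fast++
(s=1,f=2) a[fast]=0 → fast++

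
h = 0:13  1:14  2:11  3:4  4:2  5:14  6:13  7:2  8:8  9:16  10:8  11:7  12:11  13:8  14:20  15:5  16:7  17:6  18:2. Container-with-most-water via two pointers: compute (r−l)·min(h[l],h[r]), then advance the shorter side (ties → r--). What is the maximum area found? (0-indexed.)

max area = 182

[0,18] min(13,2)*18=36 best=36 * → r--
[0,17] min(13,6)*17=102 best=102 * → r--
[0,16] min(13,7)*16=112 best=112 * → r--
[0,15] min(13,5)*15=75 best=112 → r--
[0,14] min(13,20)*14=182 best=182 * → l++
[1,14] min(14,20)*13=182 best=182 → l++
[2,14] min(11,20)*12=132 best=182 → l++
[3,14] min(4,20)*11=44 best=182 → l++
[4,14] min(2,20)*10=20 best=182 → l++
[5,14] min(14,20)*9=126 best=182 → l++
[6,14] min(13,20)*8=104 best=182 → l++
[7,14] min(2,20)*7=14 best=182 → l++
[8,14] min(8,20)*6=48 best=182 → l++
[9,14] min(16,20)*5=80 best=182 → l++
[10,14] min(8,20)*4=32 best=182 → l++
[11,14] min(7,20)*3=21 best=182 → l++
[12,14] min(11,20)*2=22 best=182 → l++
[13,14] min(8,20)*1=8 best=182 → l++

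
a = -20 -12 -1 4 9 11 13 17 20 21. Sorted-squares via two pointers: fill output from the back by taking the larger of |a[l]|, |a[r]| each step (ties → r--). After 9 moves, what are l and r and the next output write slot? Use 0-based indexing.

[0,9] |-20|<=|21| out[9]=441 → r--
[0,8] |-20|<=|20| out[8]=400 → r--
[0,7] |-20|>|17| out[7]=400 → l++
[1,7] |-12|<=|17| out[6]=289 → r--
[1,6] |-12|<=|13| out[5]=169 → r--
[1,5] |-12|>|11| out[4]=144 → l++
[2,5] |-1|<=|11| out[3]=121 → r--
[2,4] |-1|<=|9| out[2]=81 → r--
[2,3] |-1|<=|4| out[1]=16 → r--

l=2, r=2, next write slot=0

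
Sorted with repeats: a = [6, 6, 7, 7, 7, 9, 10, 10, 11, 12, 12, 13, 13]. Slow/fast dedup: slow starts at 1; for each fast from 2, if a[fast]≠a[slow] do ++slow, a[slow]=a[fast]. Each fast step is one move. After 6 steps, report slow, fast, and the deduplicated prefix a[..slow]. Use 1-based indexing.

slow=1 fast=2: a[fast]=6=a[slow] dup, fast++
slow=1 fast=3: a[fast]=7≠a[slow]=6 write a[2]=7, slow++,fast++
slow=2 fast=4: a[fast]=7=a[slow] dup, fast++
slow=2 fast=5: a[fast]=7=a[slow] dup, fast++
slow=2 fast=6: a[fast]=9≠a[slow]=7 write a[3]=9, slow++,fast++
slow=3 fast=7: a[fast]=10≠a[slow]=9 write a[4]=10, slow++,fast++

slow=4, fast=8, prefix=[6, 7, 9, 10]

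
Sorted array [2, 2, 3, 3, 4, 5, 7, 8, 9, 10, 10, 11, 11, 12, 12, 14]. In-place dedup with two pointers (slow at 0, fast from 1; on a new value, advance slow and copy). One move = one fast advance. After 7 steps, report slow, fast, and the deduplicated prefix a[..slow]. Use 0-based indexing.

(s=0,f=1) a[fast]=2=a[slow] dup → fast++
(s=0,f=2) a[fast]=3≠a[slow]=2 write a[1]=3 → slow++,fast++
(s=1,f=3) a[fast]=3=a[slow] dup → fast++
(s=1,f=4) a[fast]=4≠a[slow]=3 write a[2]=4 → slow++,fast++
(s=2,f=5) a[fast]=5≠a[slow]=4 write a[3]=5 → slow++,fast++
(s=3,f=6) a[fast]=7≠a[slow]=5 write a[4]=7 → slow++,fast++
(s=4,f=7) a[fast]=8≠a[slow]=7 write a[5]=8 → slow++,fast++

slow=5, fast=8, prefix=[2, 3, 4, 5, 7, 8]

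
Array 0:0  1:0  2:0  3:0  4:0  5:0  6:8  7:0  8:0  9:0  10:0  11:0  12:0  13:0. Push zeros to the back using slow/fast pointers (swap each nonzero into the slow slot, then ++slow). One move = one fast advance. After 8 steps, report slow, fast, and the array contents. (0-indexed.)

slow=0 fast=0: a[fast]=0, fast++
slow=0 fast=1: a[fast]=0, fast++
slow=0 fast=2: a[fast]=0, fast++
slow=0 fast=3: a[fast]=0, fast++
slow=0 fast=4: a[fast]=0, fast++
slow=0 fast=5: a[fast]=0, fast++
slow=0 fast=6: a[fast]=8≠0 swap→a[0]=8, slow++,fast++
slow=1 fast=7: a[fast]=0, fast++

slow=1, fast=8, a=[8, 0, 0, 0, 0, 0, 0, 0, 0, 0, 0, 0, 0, 0]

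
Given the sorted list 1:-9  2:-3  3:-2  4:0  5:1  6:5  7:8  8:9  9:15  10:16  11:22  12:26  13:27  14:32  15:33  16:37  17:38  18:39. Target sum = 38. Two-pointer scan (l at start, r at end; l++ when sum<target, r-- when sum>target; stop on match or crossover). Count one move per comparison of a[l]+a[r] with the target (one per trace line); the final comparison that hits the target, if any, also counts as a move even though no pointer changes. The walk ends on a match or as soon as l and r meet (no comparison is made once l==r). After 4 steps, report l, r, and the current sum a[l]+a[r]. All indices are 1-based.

l=4, r=17, sum=38

l=1 r=18: -9+39=30 <38, l++
l=2 r=18: -3+39=36 <38, l++
l=3 r=18: -2+39=37 <38, l++
l=4 r=18: 0+39=39 >38, r--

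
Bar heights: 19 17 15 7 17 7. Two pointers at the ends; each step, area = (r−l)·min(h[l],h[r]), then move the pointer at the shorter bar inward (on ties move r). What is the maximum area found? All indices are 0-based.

l=0 r=5: min(19,7)*5=35 best=35 *, r--
l=0 r=4: min(19,17)*4=68 best=68 *, r--
l=0 r=3: min(19,7)*3=21 best=68, r--
l=0 r=2: min(19,15)*2=30 best=68, r--
l=0 r=1: min(19,17)*1=17 best=68, r--

max area = 68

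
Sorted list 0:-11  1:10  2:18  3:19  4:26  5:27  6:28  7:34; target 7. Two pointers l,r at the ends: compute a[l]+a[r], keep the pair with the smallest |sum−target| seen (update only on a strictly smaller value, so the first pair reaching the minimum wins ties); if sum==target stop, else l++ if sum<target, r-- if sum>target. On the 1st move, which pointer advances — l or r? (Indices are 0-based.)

r

[0,7] -11+34=23 d=16 * → r--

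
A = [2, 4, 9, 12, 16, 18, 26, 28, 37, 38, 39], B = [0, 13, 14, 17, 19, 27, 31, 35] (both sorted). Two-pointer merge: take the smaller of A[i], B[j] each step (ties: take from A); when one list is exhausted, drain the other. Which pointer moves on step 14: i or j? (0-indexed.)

i

[i=0,j=0] A[i]=2>B[j]=0 take 0 → j++
[i=0,j=1] A[i]=2<=B[j]=13 take 2 → i++
[i=1,j=1] A[i]=4<=B[j]=13 take 4 → i++
[i=2,j=1] A[i]=9<=B[j]=13 take 9 → i++
[i=3,j=1] A[i]=12<=B[j]=13 take 12 → i++
[i=4,j=1] A[i]=16>B[j]=13 take 13 → j++
[i=4,j=2] A[i]=16>B[j]=14 take 14 → j++
[i=4,j=3] A[i]=16<=B[j]=17 take 16 → i++
[i=5,j=3] A[i]=18>B[j]=17 take 17 → j++
[i=5,j=4] A[i]=18<=B[j]=19 take 18 → i++
[i=6,j=4] A[i]=26>B[j]=19 take 19 → j++
[i=6,j=5] A[i]=26<=B[j]=27 take 26 → i++
[i=7,j=5] A[i]=28>B[j]=27 take 27 → j++
[i=7,j=6] A[i]=28<=B[j]=31 take 28 → i++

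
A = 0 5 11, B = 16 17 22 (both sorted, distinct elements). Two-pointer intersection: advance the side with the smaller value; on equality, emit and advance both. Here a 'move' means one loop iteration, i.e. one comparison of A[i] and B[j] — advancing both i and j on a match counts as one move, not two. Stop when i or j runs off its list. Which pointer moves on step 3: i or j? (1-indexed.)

i

[i=1,j=1] 0<16 → i++
[i=2,j=1] 5<16 → i++
[i=3,j=1] 11<16 → i++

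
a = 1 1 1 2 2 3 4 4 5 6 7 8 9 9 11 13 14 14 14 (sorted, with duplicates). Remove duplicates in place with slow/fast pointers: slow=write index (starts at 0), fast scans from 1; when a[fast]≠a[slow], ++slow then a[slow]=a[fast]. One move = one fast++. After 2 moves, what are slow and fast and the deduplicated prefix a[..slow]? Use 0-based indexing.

slow=0 fast=1: a[fast]=1=a[slow] dup, fast++
slow=0 fast=2: a[fast]=1=a[slow] dup, fast++

slow=0, fast=3, prefix=[1]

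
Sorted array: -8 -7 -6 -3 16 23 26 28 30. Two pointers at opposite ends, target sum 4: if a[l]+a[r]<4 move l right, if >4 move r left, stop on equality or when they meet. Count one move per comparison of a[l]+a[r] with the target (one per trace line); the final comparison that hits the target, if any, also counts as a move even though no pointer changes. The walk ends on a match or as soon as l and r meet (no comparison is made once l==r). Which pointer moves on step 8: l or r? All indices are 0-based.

[0,8] -8+30=22 >4 → r--
[0,7] -8+28=20 >4 → r--
[0,6] -8+26=18 >4 → r--
[0,5] -8+23=15 >4 → r--
[0,4] -8+16=8 >4 → r--
[0,3] -8+-3=-11 <4 → l++
[1,3] -7+-3=-10 <4 → l++
[2,3] -6+-3=-9 <4 → l++

l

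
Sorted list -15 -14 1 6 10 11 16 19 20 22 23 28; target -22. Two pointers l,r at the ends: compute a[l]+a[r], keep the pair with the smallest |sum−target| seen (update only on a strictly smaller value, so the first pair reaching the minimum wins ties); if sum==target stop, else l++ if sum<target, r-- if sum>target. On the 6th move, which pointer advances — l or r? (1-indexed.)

r

[1,12] -15+28=13 d=35 * → r--
[1,11] -15+23=8 d=30 * → r--
[1,10] -15+22=7 d=29 * → r--
[1,9] -15+20=5 d=27 * → r--
[1,8] -15+19=4 d=26 * → r--
[1,7] -15+16=1 d=23 * → r--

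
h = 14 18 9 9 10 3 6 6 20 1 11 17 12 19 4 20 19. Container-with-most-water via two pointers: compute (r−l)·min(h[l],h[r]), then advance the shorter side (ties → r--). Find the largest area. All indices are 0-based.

[0,16] min(14,19)*16=224 best=224 * → l++
[1,16] min(18,19)*15=270 best=270 * → l++
[2,16] min(9,19)*14=126 best=270 → l++
[3,16] min(9,19)*13=117 best=270 → l++
[4,16] min(10,19)*12=120 best=270 → l++
[5,16] min(3,19)*11=33 best=270 → l++
[6,16] min(6,19)*10=60 best=270 → l++
[7,16] min(6,19)*9=54 best=270 → l++
[8,16] min(20,19)*8=152 best=270 → r--
[8,15] min(20,20)*7=140 best=270 → r--
[8,14] min(20,4)*6=24 best=270 → r--
[8,13] min(20,19)*5=95 best=270 → r--
[8,12] min(20,12)*4=48 best=270 → r--
[8,11] min(20,17)*3=51 best=270 → r--
[8,10] min(20,11)*2=22 best=270 → r--
[8,9] min(20,1)*1=1 best=270 → r--

max area = 270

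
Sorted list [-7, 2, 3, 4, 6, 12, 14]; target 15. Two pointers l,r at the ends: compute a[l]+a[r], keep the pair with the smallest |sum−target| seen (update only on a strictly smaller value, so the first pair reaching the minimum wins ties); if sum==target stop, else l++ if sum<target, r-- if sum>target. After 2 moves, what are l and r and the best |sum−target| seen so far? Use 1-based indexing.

[1,7] -7+14=7 d=8 * → l++
[2,7] 2+14=16 d=1 * → r--

l=2, r=6, best |Δ|=1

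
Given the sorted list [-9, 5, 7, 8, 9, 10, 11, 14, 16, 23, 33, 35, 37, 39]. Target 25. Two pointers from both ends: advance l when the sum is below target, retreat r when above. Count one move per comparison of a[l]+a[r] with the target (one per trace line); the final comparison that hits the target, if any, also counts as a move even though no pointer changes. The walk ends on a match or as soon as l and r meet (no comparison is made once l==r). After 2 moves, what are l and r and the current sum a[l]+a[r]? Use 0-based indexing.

[0,13] -9+39=30 >25 → r--
[0,12] -9+37=28 >25 → r--

l=0, r=11, sum=26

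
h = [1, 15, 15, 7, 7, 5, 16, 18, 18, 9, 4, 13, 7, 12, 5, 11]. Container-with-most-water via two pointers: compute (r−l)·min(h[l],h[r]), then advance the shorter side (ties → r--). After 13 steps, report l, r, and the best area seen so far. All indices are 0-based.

l=6, r=8, best area=154

l=0 r=15: min(1,11)*15=15 best=15 *, l++
l=1 r=15: min(15,11)*14=154 best=154 *, r--
l=1 r=14: min(15,5)*13=65 best=154, r--
l=1 r=13: min(15,12)*12=144 best=154, r--
l=1 r=12: min(15,7)*11=77 best=154, r--
l=1 r=11: min(15,13)*10=130 best=154, r--
l=1 r=10: min(15,4)*9=36 best=154, r--
l=1 r=9: min(15,9)*8=72 best=154, r--
l=1 r=8: min(15,18)*7=105 best=154, l++
l=2 r=8: min(15,18)*6=90 best=154, l++
l=3 r=8: min(7,18)*5=35 best=154, l++
l=4 r=8: min(7,18)*4=28 best=154, l++
l=5 r=8: min(5,18)*3=15 best=154, l++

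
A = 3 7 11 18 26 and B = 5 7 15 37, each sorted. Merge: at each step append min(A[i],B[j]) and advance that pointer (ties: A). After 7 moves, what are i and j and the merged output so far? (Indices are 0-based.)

i=4, j=3, merged so far=[3, 5, 7, 7, 11, 15, 18]

i=0 j=0: A[i]=3<=B[j]=5 take 3, i++
i=1 j=0: A[i]=7>B[j]=5 take 5, j++
i=1 j=1: A[i]=7<=B[j]=7 take 7, i++
i=2 j=1: A[i]=11>B[j]=7 take 7, j++
i=2 j=2: A[i]=11<=B[j]=15 take 11, i++
i=3 j=2: A[i]=18>B[j]=15 take 15, j++
i=3 j=3: A[i]=18<=B[j]=37 take 18, i++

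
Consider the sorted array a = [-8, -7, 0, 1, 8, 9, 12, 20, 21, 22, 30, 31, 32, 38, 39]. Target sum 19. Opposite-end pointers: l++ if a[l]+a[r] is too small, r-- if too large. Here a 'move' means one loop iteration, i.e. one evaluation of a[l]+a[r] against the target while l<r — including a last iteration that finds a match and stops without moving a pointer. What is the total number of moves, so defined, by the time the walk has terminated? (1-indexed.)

14 moves

[1,15] -8+39=31 >19 → r--
[1,14] -8+38=30 >19 → r--
[1,13] -8+32=24 >19 → r--
[1,12] -8+31=23 >19 → r--
[1,11] -8+30=22 >19 → r--
[1,10] -8+22=14 <19 → l++
[2,10] -7+22=15 <19 → l++
[3,10] 0+22=22 >19 → r--
[3,9] 0+21=21 >19 → r--
[3,8] 0+20=20 >19 → r--
[3,7] 0+12=12 <19 → l++
[4,7] 1+12=13 <19 → l++
[5,7] 8+12=20 >19 → r--
[5,6] 8+9=17 <19 → l++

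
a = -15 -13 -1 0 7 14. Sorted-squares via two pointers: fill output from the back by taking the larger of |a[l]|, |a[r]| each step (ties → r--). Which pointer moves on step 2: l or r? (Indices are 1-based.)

[1,6] |-15|>|14| out[6]=225 → l++
[2,6] |-13|<=|14| out[5]=196 → r--

r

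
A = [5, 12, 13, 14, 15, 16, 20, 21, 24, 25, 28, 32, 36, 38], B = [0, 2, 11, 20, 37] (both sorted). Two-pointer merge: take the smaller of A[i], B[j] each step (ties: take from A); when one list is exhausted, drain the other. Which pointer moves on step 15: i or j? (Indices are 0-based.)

i

[i=0,j=0] A[i]=5>B[j]=0 take 0 → j++
[i=0,j=1] A[i]=5>B[j]=2 take 2 → j++
[i=0,j=2] A[i]=5<=B[j]=11 take 5 → i++
[i=1,j=2] A[i]=12>B[j]=11 take 11 → j++
[i=1,j=3] A[i]=12<=B[j]=20 take 12 → i++
[i=2,j=3] A[i]=13<=B[j]=20 take 13 → i++
[i=3,j=3] A[i]=14<=B[j]=20 take 14 → i++
[i=4,j=3] A[i]=15<=B[j]=20 take 15 → i++
[i=5,j=3] A[i]=16<=B[j]=20 take 16 → i++
[i=6,j=3] A[i]=20<=B[j]=20 take 20 → i++
[i=7,j=3] A[i]=21>B[j]=20 take 20 → j++
[i=7,j=4] A[i]=21<=B[j]=37 take 21 → i++
[i=8,j=4] A[i]=24<=B[j]=37 take 24 → i++
[i=9,j=4] A[i]=25<=B[j]=37 take 25 → i++
[i=10,j=4] A[i]=28<=B[j]=37 take 28 → i++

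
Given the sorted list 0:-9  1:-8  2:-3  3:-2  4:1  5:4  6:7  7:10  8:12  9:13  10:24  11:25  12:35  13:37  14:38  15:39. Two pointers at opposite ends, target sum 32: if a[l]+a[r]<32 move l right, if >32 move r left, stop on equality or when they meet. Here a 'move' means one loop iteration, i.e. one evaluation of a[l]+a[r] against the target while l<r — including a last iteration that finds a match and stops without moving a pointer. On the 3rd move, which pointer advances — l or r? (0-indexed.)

l=0 r=15: -9+39=30 <32, l++
l=1 r=15: -8+39=31 <32, l++
l=2 r=15: -3+39=36 >32, r--

r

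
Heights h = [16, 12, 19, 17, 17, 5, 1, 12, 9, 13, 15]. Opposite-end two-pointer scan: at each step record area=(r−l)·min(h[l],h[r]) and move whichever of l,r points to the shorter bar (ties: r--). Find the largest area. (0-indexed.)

max area = 150

l=0 r=10: min(16,15)*10=150 best=150 *, r--
l=0 r=9: min(16,13)*9=117 best=150, r--
l=0 r=8: min(16,9)*8=72 best=150, r--
l=0 r=7: min(16,12)*7=84 best=150, r--
l=0 r=6: min(16,1)*6=6 best=150, r--
l=0 r=5: min(16,5)*5=25 best=150, r--
l=0 r=4: min(16,17)*4=64 best=150, l++
l=1 r=4: min(12,17)*3=36 best=150, l++
l=2 r=4: min(19,17)*2=34 best=150, r--
l=2 r=3: min(19,17)*1=17 best=150, r--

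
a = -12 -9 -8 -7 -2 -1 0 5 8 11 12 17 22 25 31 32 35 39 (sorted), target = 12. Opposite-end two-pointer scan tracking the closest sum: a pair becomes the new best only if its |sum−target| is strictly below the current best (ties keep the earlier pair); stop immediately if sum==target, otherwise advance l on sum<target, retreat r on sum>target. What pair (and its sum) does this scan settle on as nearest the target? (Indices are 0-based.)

l=0 r=17: -12+39=27 d=15 *, r--
l=0 r=16: -12+35=23 d=11 *, r--
l=0 r=15: -12+32=20 d=8 *, r--
l=0 r=14: -12+31=19 d=7 *, r--
l=0 r=13: -12+25=13 d=1 *, r--
l=0 r=12: -12+22=10 d=2, l++
l=1 r=12: -9+22=13 d=1, r--
l=1 r=11: -9+17=8 d=4, l++
l=2 r=11: -8+17=9 d=3, l++
l=3 r=11: -7+17=10 d=2, l++
l=4 r=11: -2+17=15 d=3, r--
l=4 r=10: -2+12=10 d=2, l++
l=5 r=10: -1+12=11 d=1, l++
l=6 r=10: 0+12=12 d=0 *, stop

pair (0, 12) with sum 12 (|Δ|=0)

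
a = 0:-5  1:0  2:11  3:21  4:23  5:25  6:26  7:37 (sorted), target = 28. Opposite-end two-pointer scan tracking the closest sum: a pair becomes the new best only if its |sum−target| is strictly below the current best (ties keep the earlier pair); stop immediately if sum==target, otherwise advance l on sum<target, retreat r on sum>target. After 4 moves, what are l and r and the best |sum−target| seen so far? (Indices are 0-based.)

l=0 r=7: -5+37=32 d=4 *, r--
l=0 r=6: -5+26=21 d=7, l++
l=1 r=6: 0+26=26 d=2 *, l++
l=2 r=6: 11+26=37 d=9, r--

l=2, r=5, best |Δ|=2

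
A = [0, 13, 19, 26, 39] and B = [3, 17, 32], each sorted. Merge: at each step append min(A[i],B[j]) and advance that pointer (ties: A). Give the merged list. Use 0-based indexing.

[0, 3, 13, 17, 19, 26, 32, 39]

i=0 j=0: A[i]=0<=B[j]=3 take 0, i++
i=1 j=0: A[i]=13>B[j]=3 take 3, j++
i=1 j=1: A[i]=13<=B[j]=17 take 13, i++
i=2 j=1: A[i]=19>B[j]=17 take 17, j++
i=2 j=2: A[i]=19<=B[j]=32 take 19, i++
i=3 j=2: A[i]=26<=B[j]=32 take 26, i++
i=4 j=2: A[i]=39>B[j]=32 take 32, j++
i=4 j=3: B done, take A[i]=39, i++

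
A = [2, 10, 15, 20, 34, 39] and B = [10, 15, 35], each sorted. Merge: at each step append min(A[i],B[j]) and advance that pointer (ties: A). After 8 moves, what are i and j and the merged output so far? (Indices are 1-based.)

i=1 j=1: A[i]=2<=B[j]=10 take 2, i++
i=2 j=1: A[i]=10<=B[j]=10 take 10, i++
i=3 j=1: A[i]=15>B[j]=10 take 10, j++
i=3 j=2: A[i]=15<=B[j]=15 take 15, i++
i=4 j=2: A[i]=20>B[j]=15 take 15, j++
i=4 j=3: A[i]=20<=B[j]=35 take 20, i++
i=5 j=3: A[i]=34<=B[j]=35 take 34, i++
i=6 j=3: A[i]=39>B[j]=35 take 35, j++

i=6, j=4, merged so far=[2, 10, 10, 15, 15, 20, 34, 35]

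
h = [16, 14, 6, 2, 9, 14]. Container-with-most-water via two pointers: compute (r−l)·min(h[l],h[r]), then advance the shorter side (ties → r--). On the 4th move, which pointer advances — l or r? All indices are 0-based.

r

[0,5] min(16,14)*5=70 best=70 * → r--
[0,4] min(16,9)*4=36 best=70 → r--
[0,3] min(16,2)*3=6 best=70 → r--
[0,2] min(16,6)*2=12 best=70 → r--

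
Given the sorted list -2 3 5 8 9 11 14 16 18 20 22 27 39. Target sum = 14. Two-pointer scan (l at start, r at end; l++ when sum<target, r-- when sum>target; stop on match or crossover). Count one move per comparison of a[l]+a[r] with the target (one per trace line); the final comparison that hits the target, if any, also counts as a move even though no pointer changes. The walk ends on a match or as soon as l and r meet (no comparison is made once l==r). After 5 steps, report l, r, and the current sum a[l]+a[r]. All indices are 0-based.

l=0, r=7, sum=14

[0,12] -2+39=37 >14 → r--
[0,11] -2+27=25 >14 → r--
[0,10] -2+22=20 >14 → r--
[0,9] -2+20=18 >14 → r--
[0,8] -2+18=16 >14 → r--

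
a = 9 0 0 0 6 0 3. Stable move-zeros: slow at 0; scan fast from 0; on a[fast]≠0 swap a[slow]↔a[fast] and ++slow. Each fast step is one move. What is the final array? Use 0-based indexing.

(s=0,f=0) a[fast]=9≠0 swap→a[0]=9 → slow++,fast++
(s=1,f=1) a[fast]=0 → fast++
(s=1,f=2) a[fast]=0 → fast++
(s=1,f=3) a[fast]=0 → fast++
(s=1,f=4) a[fast]=6≠0 swap→a[1]=6 → slow++,fast++
(s=2,f=5) a[fast]=0 → fast++
(s=2,f=6) a[fast]=3≠0 swap→a[2]=3 → slow++,fast++

[9, 6, 3, 0, 0, 0, 0]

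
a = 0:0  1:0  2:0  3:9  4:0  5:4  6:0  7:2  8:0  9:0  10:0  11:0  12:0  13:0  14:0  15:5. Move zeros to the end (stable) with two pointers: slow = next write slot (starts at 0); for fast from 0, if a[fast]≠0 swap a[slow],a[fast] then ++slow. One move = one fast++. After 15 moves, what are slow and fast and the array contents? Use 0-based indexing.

slow=0 fast=0: a[fast]=0, fast++
slow=0 fast=1: a[fast]=0, fast++
slow=0 fast=2: a[fast]=0, fast++
slow=0 fast=3: a[fast]=9≠0 swap→a[0]=9, slow++,fast++
slow=1 fast=4: a[fast]=0, fast++
slow=1 fast=5: a[fast]=4≠0 swap→a[1]=4, slow++,fast++
slow=2 fast=6: a[fast]=0, fast++
slow=2 fast=7: a[fast]=2≠0 swap→a[2]=2, slow++,fast++
slow=3 fast=8: a[fast]=0, fast++
slow=3 fast=9: a[fast]=0, fast++
slow=3 fast=10: a[fast]=0, fast++
slow=3 fast=11: a[fast]=0, fast++
slow=3 fast=12: a[fast]=0, fast++
slow=3 fast=13: a[fast]=0, fast++
slow=3 fast=14: a[fast]=0, fast++

slow=3, fast=15, a=[9, 4, 2, 0, 0, 0, 0, 0, 0, 0, 0, 0, 0, 0, 0, 5]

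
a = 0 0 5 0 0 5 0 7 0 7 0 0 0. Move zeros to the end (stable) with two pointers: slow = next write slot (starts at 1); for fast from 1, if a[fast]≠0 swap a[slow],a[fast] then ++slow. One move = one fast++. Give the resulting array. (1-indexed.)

[5, 5, 7, 7, 0, 0, 0, 0, 0, 0, 0, 0, 0]

(s=1,f=1) a[fast]=0 → fast++
(s=1,f=2) a[fast]=0 → fast++
(s=1,f=3) a[fast]=5≠0 swap→a[1]=5 → slow++,fast++
(s=2,f=4) a[fast]=0 → fast++
(s=2,f=5) a[fast]=0 → fast++
(s=2,f=6) a[fast]=5≠0 swap→a[2]=5 → slow++,fast++
(s=3,f=7) a[fast]=0 → fast++
(s=3,f=8) a[fast]=7≠0 swap→a[3]=7 → slow++,fast++
(s=4,f=9) a[fast]=0 → fast++
(s=4,f=10) a[fast]=7≠0 swap→a[4]=7 → slow++,fast++
(s=5,f=11) a[fast]=0 → fast++
(s=5,f=12) a[fast]=0 → fast++
(s=5,f=13) a[fast]=0 → fast++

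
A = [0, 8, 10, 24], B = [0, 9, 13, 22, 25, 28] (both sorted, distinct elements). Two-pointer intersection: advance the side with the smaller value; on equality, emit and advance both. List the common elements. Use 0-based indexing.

i=0 j=0: 0==0 emit, i++,j++
i=1 j=1: 8<9, i++
i=2 j=1: 10>9, j++
i=2 j=2: 10<13, i++
i=3 j=2: 24>13, j++
i=3 j=3: 24>22, j++
i=3 j=4: 24<25, i++

intersection = [0]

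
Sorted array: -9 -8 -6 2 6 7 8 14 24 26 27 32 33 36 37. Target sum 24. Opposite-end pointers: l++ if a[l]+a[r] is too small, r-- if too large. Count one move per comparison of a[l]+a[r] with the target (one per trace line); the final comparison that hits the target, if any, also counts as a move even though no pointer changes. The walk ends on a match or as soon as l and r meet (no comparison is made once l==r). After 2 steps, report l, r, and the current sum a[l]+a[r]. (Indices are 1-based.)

l=1, r=13, sum=24

l=1 r=15: -9+37=28 >24, r--
l=1 r=14: -9+36=27 >24, r--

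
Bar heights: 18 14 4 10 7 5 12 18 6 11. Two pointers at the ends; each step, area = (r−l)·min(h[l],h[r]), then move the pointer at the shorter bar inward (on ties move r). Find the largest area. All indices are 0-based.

[0,9] min(18,11)*9=99 best=99 * → r--
[0,8] min(18,6)*8=48 best=99 → r--
[0,7] min(18,18)*7=126 best=126 * → r--
[0,6] min(18,12)*6=72 best=126 → r--
[0,5] min(18,5)*5=25 best=126 → r--
[0,4] min(18,7)*4=28 best=126 → r--
[0,3] min(18,10)*3=30 best=126 → r--
[0,2] min(18,4)*2=8 best=126 → r--
[0,1] min(18,14)*1=14 best=126 → r--

max area = 126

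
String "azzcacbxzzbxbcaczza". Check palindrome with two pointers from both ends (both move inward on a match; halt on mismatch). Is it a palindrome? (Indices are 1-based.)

not a palindrome (mismatch at 9,11)

[1,19] 'a'=='a' → l++,r--
[2,18] 'z'=='z' → l++,r--
[3,17] 'z'=='z' → l++,r--
[4,16] 'c'=='c' → l++,r--
[5,15] 'a'=='a' → l++,r--
[6,14] 'c'=='c' → l++,r--
[7,13] 'b'=='b' → l++,r--
[8,12] 'x'=='x' → l++,r--
[9,11] 'z'!='b' → stop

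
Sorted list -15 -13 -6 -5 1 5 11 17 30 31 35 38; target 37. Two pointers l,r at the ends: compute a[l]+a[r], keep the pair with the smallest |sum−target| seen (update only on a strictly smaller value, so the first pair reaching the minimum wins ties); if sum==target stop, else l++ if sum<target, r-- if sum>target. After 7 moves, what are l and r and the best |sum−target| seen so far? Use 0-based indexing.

l=0 r=11: -15+38=23 d=14 *, l++
l=1 r=11: -13+38=25 d=12 *, l++
l=2 r=11: -6+38=32 d=5 *, l++
l=3 r=11: -5+38=33 d=4 *, l++
l=4 r=11: 1+38=39 d=2 *, r--
l=4 r=10: 1+35=36 d=1 *, l++
l=5 r=10: 5+35=40 d=3, r--

l=5, r=9, best |Δ|=1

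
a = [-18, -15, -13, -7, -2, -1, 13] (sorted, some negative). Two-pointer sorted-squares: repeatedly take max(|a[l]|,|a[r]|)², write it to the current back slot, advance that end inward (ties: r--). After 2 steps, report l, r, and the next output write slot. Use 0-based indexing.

[0,6] |-18|>|13| out[6]=324 → l++
[1,6] |-15|>|13| out[5]=225 → l++

l=2, r=6, next write slot=4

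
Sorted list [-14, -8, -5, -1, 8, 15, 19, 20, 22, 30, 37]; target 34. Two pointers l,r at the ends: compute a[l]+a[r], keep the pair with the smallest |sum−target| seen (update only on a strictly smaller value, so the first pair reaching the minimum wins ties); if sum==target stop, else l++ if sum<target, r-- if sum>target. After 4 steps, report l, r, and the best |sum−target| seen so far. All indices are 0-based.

[0,10] -14+37=23 d=11 * → l++
[1,10] -8+37=29 d=5 * → l++
[2,10] -5+37=32 d=2 * → l++
[3,10] -1+37=36 d=2 → r--

l=3, r=9, best |Δ|=2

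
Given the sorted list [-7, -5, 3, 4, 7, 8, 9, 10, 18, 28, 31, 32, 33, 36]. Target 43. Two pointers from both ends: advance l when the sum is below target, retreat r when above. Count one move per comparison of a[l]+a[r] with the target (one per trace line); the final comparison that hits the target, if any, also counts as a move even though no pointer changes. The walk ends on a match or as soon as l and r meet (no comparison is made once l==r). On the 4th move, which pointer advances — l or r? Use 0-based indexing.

[0,13] -7+36=29 <43 → l++
[1,13] -5+36=31 <43 → l++
[2,13] 3+36=39 <43 → l++
[3,13] 4+36=40 <43 → l++

l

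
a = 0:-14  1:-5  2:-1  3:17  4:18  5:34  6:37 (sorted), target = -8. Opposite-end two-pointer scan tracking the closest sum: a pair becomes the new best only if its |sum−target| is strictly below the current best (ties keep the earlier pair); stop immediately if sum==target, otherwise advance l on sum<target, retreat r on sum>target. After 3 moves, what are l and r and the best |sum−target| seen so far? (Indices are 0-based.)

l=0, r=3, best |Δ|=12

[0,6] -14+37=23 d=31 * → r--
[0,5] -14+34=20 d=28 * → r--
[0,4] -14+18=4 d=12 * → r--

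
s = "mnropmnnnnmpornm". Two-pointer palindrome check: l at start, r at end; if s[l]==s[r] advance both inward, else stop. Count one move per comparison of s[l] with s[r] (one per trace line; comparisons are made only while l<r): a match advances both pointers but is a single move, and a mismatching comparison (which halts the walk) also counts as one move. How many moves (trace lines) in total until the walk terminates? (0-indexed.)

[0,15] 'm'=='m' → l++,r--
[1,14] 'n'=='n' → l++,r--
[2,13] 'r'=='r' → l++,r--
[3,12] 'o'=='o' → l++,r--
[4,11] 'p'=='p' → l++,r--
[5,10] 'm'=='m' → l++,r--
[6,9] 'n'=='n' → l++,r--
[7,8] 'n'=='n' → l++,r--

8 moves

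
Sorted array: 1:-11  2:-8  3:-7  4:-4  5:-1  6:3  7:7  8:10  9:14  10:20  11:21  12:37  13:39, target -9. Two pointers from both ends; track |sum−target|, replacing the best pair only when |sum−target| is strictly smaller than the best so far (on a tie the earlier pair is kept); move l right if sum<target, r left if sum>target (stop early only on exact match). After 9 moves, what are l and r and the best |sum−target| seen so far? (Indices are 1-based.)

l=2, r=5, best |Δ|=1

l=1 r=13: -11+39=28 d=37 *, r--
l=1 r=12: -11+37=26 d=35 *, r--
l=1 r=11: -11+21=10 d=19 *, r--
l=1 r=10: -11+20=9 d=18 *, r--
l=1 r=9: -11+14=3 d=12 *, r--
l=1 r=8: -11+10=-1 d=8 *, r--
l=1 r=7: -11+7=-4 d=5 *, r--
l=1 r=6: -11+3=-8 d=1 *, r--
l=1 r=5: -11+-1=-12 d=3, l++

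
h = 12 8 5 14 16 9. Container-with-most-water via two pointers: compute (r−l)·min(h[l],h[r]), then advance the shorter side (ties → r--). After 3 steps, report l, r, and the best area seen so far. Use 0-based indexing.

l=2, r=4, best area=48

[0,5] min(12,9)*5=45 best=45 * → r--
[0,4] min(12,16)*4=48 best=48 * → l++
[1,4] min(8,16)*3=24 best=48 → l++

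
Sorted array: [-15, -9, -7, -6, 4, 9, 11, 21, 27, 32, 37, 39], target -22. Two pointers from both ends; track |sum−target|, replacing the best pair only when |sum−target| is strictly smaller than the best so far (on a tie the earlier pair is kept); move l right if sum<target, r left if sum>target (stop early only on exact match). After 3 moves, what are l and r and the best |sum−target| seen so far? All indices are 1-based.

l=1, r=9, best |Δ|=39

[1,12] -15+39=24 d=46 * → r--
[1,11] -15+37=22 d=44 * → r--
[1,10] -15+32=17 d=39 * → r--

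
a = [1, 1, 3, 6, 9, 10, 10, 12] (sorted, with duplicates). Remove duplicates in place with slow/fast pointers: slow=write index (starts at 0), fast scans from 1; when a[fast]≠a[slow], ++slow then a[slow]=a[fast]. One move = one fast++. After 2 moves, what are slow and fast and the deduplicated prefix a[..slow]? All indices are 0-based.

slow=1, fast=3, prefix=[1, 3]

(s=0,f=1) a[fast]=1=a[slow] dup → fast++
(s=0,f=2) a[fast]=3≠a[slow]=1 write a[1]=3 → slow++,fast++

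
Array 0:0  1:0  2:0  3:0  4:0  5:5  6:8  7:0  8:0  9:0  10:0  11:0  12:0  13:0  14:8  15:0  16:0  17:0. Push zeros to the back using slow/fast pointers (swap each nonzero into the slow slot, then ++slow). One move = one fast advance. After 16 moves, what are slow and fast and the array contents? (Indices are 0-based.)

(s=0,f=0) a[fast]=0 → fast++
(s=0,f=1) a[fast]=0 → fast++
(s=0,f=2) a[fast]=0 → fast++
(s=0,f=3) a[fast]=0 → fast++
(s=0,f=4) a[fast]=0 → fast++
(s=0,f=5) a[fast]=5≠0 swap→a[0]=5 → slow++,fast++
(s=1,f=6) a[fast]=8≠0 swap→a[1]=8 → slow++,fast++
(s=2,f=7) a[fast]=0 → fast++
(s=2,f=8) a[fast]=0 → fast++
(s=2,f=9) a[fast]=0 → fast++
(s=2,f=10) a[fast]=0 → fast++
(s=2,f=11) a[fast]=0 → fast++
(s=2,f=12) a[fast]=0 → fast++
(s=2,f=13) a[fast]=0 → fast++
(s=2,f=14) a[fast]=8≠0 swap→a[2]=8 → slow++,fast++
(s=3,f=15) a[fast]=0 → fast++

slow=3, fast=16, a=[5, 8, 8, 0, 0, 0, 0, 0, 0, 0, 0, 0, 0, 0, 0, 0, 0, 0]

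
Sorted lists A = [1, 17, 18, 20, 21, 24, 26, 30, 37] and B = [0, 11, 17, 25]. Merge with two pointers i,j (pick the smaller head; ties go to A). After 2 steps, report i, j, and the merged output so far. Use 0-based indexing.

i=1, j=1, merged so far=[0, 1]

i=0 j=0: A[i]=1>B[j]=0 take 0, j++
i=0 j=1: A[i]=1<=B[j]=11 take 1, i++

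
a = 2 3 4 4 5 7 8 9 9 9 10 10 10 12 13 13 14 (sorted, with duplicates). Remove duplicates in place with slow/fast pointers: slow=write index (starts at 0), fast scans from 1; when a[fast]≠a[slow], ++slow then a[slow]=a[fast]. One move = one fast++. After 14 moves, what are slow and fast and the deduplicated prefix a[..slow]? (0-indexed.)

slow=0 fast=1: a[fast]=3≠a[slow]=2 write a[1]=3, slow++,fast++
slow=1 fast=2: a[fast]=4≠a[slow]=3 write a[2]=4, slow++,fast++
slow=2 fast=3: a[fast]=4=a[slow] dup, fast++
slow=2 fast=4: a[fast]=5≠a[slow]=4 write a[3]=5, slow++,fast++
slow=3 fast=5: a[fast]=7≠a[slow]=5 write a[4]=7, slow++,fast++
slow=4 fast=6: a[fast]=8≠a[slow]=7 write a[5]=8, slow++,fast++
slow=5 fast=7: a[fast]=9≠a[slow]=8 write a[6]=9, slow++,fast++
slow=6 fast=8: a[fast]=9=a[slow] dup, fast++
slow=6 fast=9: a[fast]=9=a[slow] dup, fast++
slow=6 fast=10: a[fast]=10≠a[slow]=9 write a[7]=10, slow++,fast++
slow=7 fast=11: a[fast]=10=a[slow] dup, fast++
slow=7 fast=12: a[fast]=10=a[slow] dup, fast++
slow=7 fast=13: a[fast]=12≠a[slow]=10 write a[8]=12, slow++,fast++
slow=8 fast=14: a[fast]=13≠a[slow]=12 write a[9]=13, slow++,fast++

slow=9, fast=15, prefix=[2, 3, 4, 5, 7, 8, 9, 10, 12, 13]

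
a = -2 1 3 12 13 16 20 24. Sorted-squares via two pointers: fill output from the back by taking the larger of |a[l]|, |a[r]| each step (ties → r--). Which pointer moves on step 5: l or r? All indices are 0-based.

r

l=0 r=7: |-2|<=|24| out[7]=576, r--
l=0 r=6: |-2|<=|20| out[6]=400, r--
l=0 r=5: |-2|<=|16| out[5]=256, r--
l=0 r=4: |-2|<=|13| out[4]=169, r--
l=0 r=3: |-2|<=|12| out[3]=144, r--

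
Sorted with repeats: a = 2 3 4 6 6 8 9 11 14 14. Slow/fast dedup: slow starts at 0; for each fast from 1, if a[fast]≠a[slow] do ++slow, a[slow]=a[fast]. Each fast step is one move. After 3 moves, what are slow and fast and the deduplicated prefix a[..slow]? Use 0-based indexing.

slow=3, fast=4, prefix=[2, 3, 4, 6]

slow=0 fast=1: a[fast]=3≠a[slow]=2 write a[1]=3, slow++,fast++
slow=1 fast=2: a[fast]=4≠a[slow]=3 write a[2]=4, slow++,fast++
slow=2 fast=3: a[fast]=6≠a[slow]=4 write a[3]=6, slow++,fast++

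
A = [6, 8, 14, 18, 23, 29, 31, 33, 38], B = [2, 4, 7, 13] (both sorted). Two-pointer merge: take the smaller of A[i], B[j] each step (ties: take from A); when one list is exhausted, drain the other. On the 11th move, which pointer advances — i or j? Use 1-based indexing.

[i=1,j=1] A[i]=6>B[j]=2 take 2 → j++
[i=1,j=2] A[i]=6>B[j]=4 take 4 → j++
[i=1,j=3] A[i]=6<=B[j]=7 take 6 → i++
[i=2,j=3] A[i]=8>B[j]=7 take 7 → j++
[i=2,j=4] A[i]=8<=B[j]=13 take 8 → i++
[i=3,j=4] A[i]=14>B[j]=13 take 13 → j++
[i=3,j=5] B done, take A[i]=14 → i++
[i=4,j=5] B done, take A[i]=18 → i++
[i=5,j=5] B done, take A[i]=23 → i++
[i=6,j=5] B done, take A[i]=29 → i++
[i=7,j=5] B done, take A[i]=31 → i++

i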